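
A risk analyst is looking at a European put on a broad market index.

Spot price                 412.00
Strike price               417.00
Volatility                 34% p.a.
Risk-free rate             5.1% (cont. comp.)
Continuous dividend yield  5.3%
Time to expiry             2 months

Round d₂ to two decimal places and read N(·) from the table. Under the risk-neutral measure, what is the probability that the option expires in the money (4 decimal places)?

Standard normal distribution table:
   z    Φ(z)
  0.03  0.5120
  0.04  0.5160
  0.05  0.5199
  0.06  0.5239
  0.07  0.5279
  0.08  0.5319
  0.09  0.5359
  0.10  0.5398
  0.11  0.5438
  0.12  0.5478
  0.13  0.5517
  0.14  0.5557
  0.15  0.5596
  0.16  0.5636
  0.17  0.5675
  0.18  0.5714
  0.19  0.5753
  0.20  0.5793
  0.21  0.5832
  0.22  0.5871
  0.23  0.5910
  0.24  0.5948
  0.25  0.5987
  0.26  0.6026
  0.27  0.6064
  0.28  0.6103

T = 0.1667;  σ√T = 0.1388
d₁ = [ln(412/417) + (0.051 − 0.053 + 0.34²/2)·0.1667] / 0.1388 = [-0.0121 + 0.0093] / 0.1388 = -0.0199 ≈ -0.02
d₂ = d₁ − σ√T = -0.0199 − 0.1388 = -0.1587 ≈ -0.16
Risk-neutral Pr[S_T < K] = N(−d₂) = N(0.16) = 0.5636

0.5636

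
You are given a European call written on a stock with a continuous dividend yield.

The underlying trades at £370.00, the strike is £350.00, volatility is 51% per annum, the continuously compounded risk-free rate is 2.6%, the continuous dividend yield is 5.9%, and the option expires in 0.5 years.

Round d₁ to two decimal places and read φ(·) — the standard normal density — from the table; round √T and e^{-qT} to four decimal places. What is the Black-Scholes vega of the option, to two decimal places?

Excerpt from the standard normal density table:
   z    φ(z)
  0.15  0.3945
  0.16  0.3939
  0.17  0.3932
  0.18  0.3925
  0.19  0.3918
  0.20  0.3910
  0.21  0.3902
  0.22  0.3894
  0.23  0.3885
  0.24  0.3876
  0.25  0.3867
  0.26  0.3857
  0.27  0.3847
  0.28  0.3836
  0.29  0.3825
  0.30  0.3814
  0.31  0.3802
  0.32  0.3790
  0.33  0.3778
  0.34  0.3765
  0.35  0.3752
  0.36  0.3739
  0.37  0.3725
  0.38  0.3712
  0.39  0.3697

σ√T = 0.51·√0.5 = 0.3606
d₁ = [ln(370/350) + (0.026 − 0.059 + 0.51²/2)·0.5] / 0.3606 = [0.0556 + 0.0485] / 0.3606 = 0.2887 ≈ 0.29
√T = √0.5 = 0.7071
φ(d₁) = φ(0.29) = 0.3825
exp(−qT) = exp(−0.059·0.5) = 0.9709
vega = S·exp(−qT)·φ(d₁)·√T = 370·0.9709·0.3825·0.7071 = 97.1602

97.16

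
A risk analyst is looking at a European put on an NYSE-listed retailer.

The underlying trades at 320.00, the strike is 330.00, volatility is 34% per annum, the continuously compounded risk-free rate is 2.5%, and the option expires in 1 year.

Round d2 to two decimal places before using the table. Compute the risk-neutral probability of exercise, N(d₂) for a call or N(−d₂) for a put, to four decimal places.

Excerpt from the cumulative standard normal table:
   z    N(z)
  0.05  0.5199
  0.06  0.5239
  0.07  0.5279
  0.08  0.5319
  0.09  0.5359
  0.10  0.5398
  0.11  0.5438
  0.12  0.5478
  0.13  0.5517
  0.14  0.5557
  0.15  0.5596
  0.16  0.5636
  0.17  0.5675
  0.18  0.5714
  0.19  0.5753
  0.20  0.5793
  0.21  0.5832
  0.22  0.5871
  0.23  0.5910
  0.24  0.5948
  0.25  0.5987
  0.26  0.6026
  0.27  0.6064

0.5753

σ√T = 0.34 × 1.0000 = 0.3400
ln(S/K) + (r + σ²/2)T = ln(320/330) + (0.025 + 0.34²/2)·1 = -0.0308 + 0.0828 = 0.0520
d₁ = 0.0520 / 0.3400 = 0.1530 → 0.15
d₂ = d₁ − σ√T = 0.1530 − 0.3400 = -0.1870 → -0.19
Pr(exercise) under Q = N(−d₂) = N(0.19) = 0.5753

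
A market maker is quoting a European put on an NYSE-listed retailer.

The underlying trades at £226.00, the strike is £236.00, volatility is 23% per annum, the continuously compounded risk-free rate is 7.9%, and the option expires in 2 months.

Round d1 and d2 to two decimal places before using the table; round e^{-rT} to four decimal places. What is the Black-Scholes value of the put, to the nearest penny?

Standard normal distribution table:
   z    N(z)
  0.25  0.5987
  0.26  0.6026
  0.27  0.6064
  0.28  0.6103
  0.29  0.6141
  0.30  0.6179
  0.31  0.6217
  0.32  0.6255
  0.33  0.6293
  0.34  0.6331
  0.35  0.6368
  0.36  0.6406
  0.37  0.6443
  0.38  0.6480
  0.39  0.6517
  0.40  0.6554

T = 0.1667;  σ√T = 0.0939
d₁ = [ln(226/236) + (0.079 + 0.23²/2)·0.1667] / 0.0939 = [-0.0433 + 0.0176] / 0.0939 = -0.2739 → -0.27
d₂ = d₁ − σ√T = -0.2739 − 0.0939 = -0.3678 → -0.37
exp(−rT) = exp(−0.079·0.1667) = 0.9869
P = 236·0.9869·N(0.37) − 226·N(0.27) = 236·0.9869·0.6443 − 226·0.6064 = 150.0629 − 137.0464 = 13.0165

£13.02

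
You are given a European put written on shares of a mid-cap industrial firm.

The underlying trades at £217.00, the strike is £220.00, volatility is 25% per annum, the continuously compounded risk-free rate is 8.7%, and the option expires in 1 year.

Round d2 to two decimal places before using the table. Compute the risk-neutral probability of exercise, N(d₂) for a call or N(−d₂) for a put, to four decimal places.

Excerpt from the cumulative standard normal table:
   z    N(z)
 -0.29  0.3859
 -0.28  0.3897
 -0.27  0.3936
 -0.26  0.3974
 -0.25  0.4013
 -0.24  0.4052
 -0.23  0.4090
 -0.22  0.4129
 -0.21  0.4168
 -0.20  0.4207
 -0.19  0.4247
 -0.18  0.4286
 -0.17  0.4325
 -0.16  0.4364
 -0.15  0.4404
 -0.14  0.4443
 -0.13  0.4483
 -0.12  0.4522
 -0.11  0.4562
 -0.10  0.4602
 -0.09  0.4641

σ√T = 0.25·√1 = 0.2500
d₁ = [ln(217/220) + (0.087 + ½·0.25²)·1] / (σ√T) = (-0.0137 + 0.1182) / 0.2500 = 0.4181 ≈ 0.42
d₂ = 0.4181 − 0.2500 = 0.1681 ≈ 0.17
Risk-neutral Pr[S_T < K] = N(−d₂) = N(-0.17) = 0.4325

0.4325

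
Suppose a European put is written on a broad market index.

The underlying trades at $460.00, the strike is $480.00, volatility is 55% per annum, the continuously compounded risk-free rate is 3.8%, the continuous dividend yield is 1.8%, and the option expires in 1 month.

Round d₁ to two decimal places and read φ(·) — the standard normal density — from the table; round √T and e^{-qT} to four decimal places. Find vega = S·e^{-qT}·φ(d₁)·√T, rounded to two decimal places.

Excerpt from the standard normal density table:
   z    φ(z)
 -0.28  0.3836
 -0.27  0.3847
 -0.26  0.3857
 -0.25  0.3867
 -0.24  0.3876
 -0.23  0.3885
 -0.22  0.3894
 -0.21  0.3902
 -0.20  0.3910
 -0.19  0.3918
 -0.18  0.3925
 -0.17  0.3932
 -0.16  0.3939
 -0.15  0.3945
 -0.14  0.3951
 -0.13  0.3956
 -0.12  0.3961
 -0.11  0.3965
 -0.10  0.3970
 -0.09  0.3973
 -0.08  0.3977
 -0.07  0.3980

52.05

σ√T = 0.55 × 0.2887 = 0.1588
ln(S/K) + (r − q + σ²/2)T = ln(460/480) + (0.038 − 0.018 + 0.55²/2)·0.08333 = -0.0426 + 0.0143 = -0.0283
d₁ = -0.0283 / 0.1588 = -0.1782 ≈ -0.18
√T = √0.08333 = 0.2887
φ(d₁) = φ(-0.18) = 0.3925
e^(−qT) = e^(−0.018·0.08333) = 0.9985
vega = S·e^(−qT)·φ(d₁)·√T = 460·0.9985·0.3925·0.2887 = 52.0466
(The call has the same vega.)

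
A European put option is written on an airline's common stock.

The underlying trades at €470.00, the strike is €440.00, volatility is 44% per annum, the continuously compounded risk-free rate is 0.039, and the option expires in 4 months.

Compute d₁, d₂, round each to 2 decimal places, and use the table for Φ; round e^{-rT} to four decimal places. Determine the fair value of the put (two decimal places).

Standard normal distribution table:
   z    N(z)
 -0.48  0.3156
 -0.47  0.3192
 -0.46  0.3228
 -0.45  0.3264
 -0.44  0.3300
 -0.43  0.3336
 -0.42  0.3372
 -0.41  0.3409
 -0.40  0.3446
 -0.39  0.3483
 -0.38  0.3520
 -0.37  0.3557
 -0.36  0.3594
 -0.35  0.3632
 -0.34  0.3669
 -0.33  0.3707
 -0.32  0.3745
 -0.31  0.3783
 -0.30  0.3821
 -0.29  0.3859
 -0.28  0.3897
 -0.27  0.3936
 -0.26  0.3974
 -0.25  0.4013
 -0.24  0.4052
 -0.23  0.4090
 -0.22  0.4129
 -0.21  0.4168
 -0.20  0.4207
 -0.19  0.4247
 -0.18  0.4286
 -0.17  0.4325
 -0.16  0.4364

T = 0.3333;  σ√T = 0.2540
d₁ = [ln(470/440) + (0.039 + 0.44²/2)·0.3333] / 0.2540 = [0.0660 + 0.0453] / 0.2540 = 0.4378 which rounds to 0.44
d₂ = d₁ − σ√T = 0.4378 − 0.2540 = 0.1838 which rounds to 0.18
e^(−rT) = e^(−0.039·0.3333) = 0.9871
N(−d₂) = N(-0.18) = 0.4286;  N(−d₁) = N(-0.44) = 0.3300
P = 440·0.9871·0.4286 − 470·0.3300 = 186.1513 − 155.1000 = 31.0513

€31.05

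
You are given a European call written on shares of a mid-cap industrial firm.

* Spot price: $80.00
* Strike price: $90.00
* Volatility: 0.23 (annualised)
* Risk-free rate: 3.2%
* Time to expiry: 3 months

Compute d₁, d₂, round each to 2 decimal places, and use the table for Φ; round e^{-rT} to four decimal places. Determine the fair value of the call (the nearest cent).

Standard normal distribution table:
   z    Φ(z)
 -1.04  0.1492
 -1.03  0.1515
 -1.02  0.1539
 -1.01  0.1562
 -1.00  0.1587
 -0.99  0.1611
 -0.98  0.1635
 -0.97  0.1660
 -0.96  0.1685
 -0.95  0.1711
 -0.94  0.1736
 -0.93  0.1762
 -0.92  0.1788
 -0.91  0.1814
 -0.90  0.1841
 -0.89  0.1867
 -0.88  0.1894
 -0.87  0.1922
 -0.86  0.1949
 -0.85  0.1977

σ√T = 0.23 × 0.5000 = 0.1150
d₁ = [ln(80/90) + (0.032 + ½·0.23²)·0.25] / (σ√T) = (-0.1178 + 0.0146) / 0.1150 = -0.8971 → -0.90
d₂ = -0.8971 − 0.1150 = -1.0121 → -1.01
exp(−rT) = exp(−0.032·0.25) = 0.9920
C = 80·N(-0.90) − 90·0.9920·N(-1.01) = 80·0.1841 − 90·0.9920·0.1562 = 14.7280 − 13.9455 = 0.7825

$0.78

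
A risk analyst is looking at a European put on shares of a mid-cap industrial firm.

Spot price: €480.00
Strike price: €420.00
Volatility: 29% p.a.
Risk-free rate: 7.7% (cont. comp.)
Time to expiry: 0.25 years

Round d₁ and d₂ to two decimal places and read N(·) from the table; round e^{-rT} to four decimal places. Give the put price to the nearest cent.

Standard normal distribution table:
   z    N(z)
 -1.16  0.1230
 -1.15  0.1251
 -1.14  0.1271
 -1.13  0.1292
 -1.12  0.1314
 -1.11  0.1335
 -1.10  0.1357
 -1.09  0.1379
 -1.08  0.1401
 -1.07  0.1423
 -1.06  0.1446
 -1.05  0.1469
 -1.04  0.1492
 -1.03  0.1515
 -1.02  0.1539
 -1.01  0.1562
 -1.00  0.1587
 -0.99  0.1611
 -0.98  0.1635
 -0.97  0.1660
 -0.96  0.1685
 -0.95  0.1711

€5.34

σ√T = 0.29·√0.25 = 0.1450
d₁ = [ln(480/420) + (0.077 + 0.29²/2)·0.25] / 0.1450 = [0.1335 + 0.0298] / 0.1450 = 1.1262 ⇒ 1.13
d₂ = d₁ − σ√T = 1.1262 − 0.1450 = 0.9812 ⇒ 0.98
exp(−rT) = exp(−0.077·0.25) = 0.9809
N(−d₂) = N(-0.98) = 0.1635;  N(−d₁) = N(-1.13) = 0.1292
P = 420·0.9809·0.1635 − 480·0.1292 = 67.3584 − 62.0160 = 5.3424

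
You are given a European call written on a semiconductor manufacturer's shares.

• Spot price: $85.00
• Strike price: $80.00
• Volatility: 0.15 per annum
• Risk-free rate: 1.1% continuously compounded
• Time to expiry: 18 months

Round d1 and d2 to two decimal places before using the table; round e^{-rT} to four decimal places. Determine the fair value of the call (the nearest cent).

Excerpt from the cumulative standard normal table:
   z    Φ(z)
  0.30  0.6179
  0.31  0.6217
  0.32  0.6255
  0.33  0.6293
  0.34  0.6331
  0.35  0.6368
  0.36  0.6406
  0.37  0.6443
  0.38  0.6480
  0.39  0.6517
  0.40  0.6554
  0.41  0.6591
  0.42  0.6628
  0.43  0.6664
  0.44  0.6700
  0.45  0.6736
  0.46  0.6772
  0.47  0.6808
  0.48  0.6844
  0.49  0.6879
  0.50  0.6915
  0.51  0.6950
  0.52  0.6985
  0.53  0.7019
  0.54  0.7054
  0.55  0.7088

σ√T = 0.15·√1.5 = 0.1837
d₁ = [ln(85/80) + (0.011 + ½·0.15²)·1.5] / (σ√T) = (0.0606 + 0.0334) / 0.1837 = 0.5117 → 0.51
d₂ = 0.5117 − 0.1837 = 0.3280 → 0.33
e^(−rT) = e^(−0.011·1.5) = 0.9836
N(d₁) = N(0.51) = 0.6950;  N(d₂) = N(0.33) = 0.6293
C = 85·0.6950 − 80·0.9836·0.6293 = 59.0750 − 49.5184 = 9.5566

$9.56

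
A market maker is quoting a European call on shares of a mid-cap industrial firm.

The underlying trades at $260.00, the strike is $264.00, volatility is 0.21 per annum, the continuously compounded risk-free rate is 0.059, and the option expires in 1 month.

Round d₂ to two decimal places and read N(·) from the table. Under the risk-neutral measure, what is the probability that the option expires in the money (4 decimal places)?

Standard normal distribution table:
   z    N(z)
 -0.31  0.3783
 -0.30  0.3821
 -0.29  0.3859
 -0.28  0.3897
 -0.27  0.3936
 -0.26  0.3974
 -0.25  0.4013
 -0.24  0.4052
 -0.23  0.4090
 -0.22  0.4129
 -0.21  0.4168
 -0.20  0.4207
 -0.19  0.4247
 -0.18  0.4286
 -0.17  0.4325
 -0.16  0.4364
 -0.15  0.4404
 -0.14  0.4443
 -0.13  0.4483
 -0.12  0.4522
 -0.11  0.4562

0.4207

σ√T = 0.21·√0.08333 = 0.0606
d₁ = [ln(260/264) + (0.059 + 0.21²/2)·0.08333] / 0.0606 = [-0.0153 + 0.0068] / 0.0606 = -0.1404 ⇒ -0.14
d₂ = d₁ − σ√T = -0.1404 − 0.0606 = -0.2011 ⇒ -0.20
Risk-neutral Pr[S_T > K] = N(d₂) = N(-0.20) = 0.4207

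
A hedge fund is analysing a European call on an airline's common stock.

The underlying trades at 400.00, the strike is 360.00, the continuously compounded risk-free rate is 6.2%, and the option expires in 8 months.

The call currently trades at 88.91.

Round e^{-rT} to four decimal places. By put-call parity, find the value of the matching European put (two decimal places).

exp(−rT) = exp(−0.062·0.6667) = 0.9595
Put-call parity: C − P = S − K·e^(−rT) = 400 − 360·0.9595 = 400 − 345.4200 = 54.5800
P = C − (C − P) = 88.91 − (54.5800) = 34.3300

34.33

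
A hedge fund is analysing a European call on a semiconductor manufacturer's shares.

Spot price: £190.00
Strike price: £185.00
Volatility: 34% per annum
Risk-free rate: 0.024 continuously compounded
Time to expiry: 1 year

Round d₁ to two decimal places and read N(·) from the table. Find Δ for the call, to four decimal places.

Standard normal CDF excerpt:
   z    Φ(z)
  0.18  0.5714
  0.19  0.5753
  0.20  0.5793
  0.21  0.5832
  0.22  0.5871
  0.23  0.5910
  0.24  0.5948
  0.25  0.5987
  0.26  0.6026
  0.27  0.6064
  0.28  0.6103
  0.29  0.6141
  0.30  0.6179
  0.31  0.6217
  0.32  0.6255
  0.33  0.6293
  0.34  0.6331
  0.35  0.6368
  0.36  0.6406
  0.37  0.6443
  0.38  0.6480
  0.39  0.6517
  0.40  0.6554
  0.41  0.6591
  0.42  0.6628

0.6255

σ√T = 0.34 × 1.0000 = 0.3400
ln(S/K) + (r + σ²/2)T = ln(190/185) + (0.024 + 0.34²/2)·1 = 0.0267 + 0.0818 = 0.1085
d₁ = 0.1085 / 0.3400 = 0.3190 which rounds to 0.32
N(d₁) = N(0.32) = 0.6255
Δ_call = N(d₁) = 0.6255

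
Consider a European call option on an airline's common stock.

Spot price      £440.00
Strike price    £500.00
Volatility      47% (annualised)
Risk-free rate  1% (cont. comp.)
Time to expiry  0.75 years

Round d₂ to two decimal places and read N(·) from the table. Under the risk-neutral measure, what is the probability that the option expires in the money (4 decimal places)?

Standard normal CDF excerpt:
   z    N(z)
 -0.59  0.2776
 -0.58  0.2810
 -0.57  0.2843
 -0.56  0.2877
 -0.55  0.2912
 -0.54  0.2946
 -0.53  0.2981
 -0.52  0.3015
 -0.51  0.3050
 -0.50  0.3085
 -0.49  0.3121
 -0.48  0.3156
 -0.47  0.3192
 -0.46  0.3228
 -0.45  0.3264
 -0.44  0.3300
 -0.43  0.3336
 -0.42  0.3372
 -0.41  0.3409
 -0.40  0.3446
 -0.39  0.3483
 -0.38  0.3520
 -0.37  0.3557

σ√T = 0.47 × 0.8660 = 0.4070
d₁ = [ln(440/500) + (0.01 + 0.47²/2)·0.75] / 0.4070 = [-0.1278 + 0.0903] / 0.4070 = -0.0921 → -0.09
d₂ = d₁ − σ√T = -0.0921 − 0.4070 = -0.4992 → -0.50
Pr(exercise) under Q = N(d₂) = 0.3085

0.3085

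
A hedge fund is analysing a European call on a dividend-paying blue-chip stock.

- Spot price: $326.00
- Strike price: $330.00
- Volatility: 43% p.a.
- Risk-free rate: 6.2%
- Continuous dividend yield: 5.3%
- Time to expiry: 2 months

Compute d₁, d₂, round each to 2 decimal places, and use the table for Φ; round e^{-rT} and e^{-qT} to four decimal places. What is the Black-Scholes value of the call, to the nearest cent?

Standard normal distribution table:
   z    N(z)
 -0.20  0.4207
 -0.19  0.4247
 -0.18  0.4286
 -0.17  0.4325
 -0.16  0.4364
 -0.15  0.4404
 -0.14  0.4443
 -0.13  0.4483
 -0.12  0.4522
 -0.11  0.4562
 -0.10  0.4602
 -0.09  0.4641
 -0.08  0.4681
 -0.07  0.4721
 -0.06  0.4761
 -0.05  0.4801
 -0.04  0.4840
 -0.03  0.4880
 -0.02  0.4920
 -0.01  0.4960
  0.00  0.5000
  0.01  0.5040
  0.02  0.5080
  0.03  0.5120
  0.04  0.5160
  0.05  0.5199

$21.61

σ√T = 0.43 × 0.4082 = 0.1755
ln(S/K) + (r − q + σ²/2)T = ln(326/330) + (0.062 − 0.053 + 0.43²/2)·0.1667 = -0.0122 + 0.0169 = 0.0047
d₁ = 0.0047 / 0.1755 = 0.0268 which rounds to 0.03
d₂ = d₁ − σ√T = 0.0268 − 0.1755 = -0.1487 which rounds to -0.15
exp(−qT) = exp(−0.053·0.1667) = 0.9912;  exp(−rT) = exp(−0.062·0.1667) = 0.9897
N(d₁) = N(0.03) = 0.5120;  N(d₂) = N(-0.15) = 0.4404
C = 326·0.9912·0.5120 − 330·0.9897·0.4404 = 165.4432 − 143.8351 = 21.6081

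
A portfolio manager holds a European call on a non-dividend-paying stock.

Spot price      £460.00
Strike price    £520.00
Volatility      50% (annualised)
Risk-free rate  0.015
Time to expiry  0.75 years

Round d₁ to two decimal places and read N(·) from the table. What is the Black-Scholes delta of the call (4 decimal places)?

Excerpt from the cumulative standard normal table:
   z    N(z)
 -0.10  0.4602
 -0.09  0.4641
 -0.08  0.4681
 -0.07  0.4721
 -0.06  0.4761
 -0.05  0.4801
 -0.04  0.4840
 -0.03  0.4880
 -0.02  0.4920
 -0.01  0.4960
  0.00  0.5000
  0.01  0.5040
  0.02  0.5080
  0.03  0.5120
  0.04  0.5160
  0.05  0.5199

σ√T = 0.5 × 0.8660 = 0.4330
d₁ = [ln(460/520) + (0.015 + 0.5²/2)·0.75] / 0.4330 = [-0.1226 + 0.1050] / 0.4330 = -0.0407 which rounds to -0.04
N(d₁) = N(-0.04) = 0.4840
Δ_call = N(d₁) = 0.4840

0.4840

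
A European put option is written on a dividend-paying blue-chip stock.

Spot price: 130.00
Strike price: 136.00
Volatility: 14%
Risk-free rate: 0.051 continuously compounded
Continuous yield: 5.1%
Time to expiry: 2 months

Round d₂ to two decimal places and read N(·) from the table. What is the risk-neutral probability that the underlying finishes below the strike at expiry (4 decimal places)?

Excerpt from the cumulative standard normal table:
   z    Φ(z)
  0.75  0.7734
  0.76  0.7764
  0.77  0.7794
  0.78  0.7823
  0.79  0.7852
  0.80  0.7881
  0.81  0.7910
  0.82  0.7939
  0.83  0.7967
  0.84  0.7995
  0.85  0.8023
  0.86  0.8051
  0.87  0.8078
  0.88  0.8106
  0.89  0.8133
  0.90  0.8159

σ√T = 0.14 × 0.4082 = 0.0572
ln(S/K) + (r − q + σ²/2)T = ln(130/136) + (0.051 − 0.051 + 0.14²/2)·0.1667 = -0.0451 + 0.0016 = -0.0435
d₁ = -0.0435 / 0.0572 = -0.7609 ⇒ -0.76
d₂ = d₁ − σ√T = -0.7609 − 0.0572 = -0.8180 ⇒ -0.82
Pr(exercise) under Q = N(−d₂) = N(0.82) = 0.7939

0.7939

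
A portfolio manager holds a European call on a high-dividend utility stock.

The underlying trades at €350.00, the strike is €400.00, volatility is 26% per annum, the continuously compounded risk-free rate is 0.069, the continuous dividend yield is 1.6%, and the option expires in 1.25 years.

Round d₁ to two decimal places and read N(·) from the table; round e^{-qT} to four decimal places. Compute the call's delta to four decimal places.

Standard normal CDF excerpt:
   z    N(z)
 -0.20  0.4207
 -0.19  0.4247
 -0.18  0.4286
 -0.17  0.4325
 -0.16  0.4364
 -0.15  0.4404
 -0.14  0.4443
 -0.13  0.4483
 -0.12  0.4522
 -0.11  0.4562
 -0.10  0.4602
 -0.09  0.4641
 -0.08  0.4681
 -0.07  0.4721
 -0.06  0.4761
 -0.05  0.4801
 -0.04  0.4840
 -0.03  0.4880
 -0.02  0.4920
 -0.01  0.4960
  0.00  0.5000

T = 1.25;  σ√T = 0.2907
d₁ = [ln(350/400) + (0.069 − 0.016 + 0.26²/2)·1.25] / 0.2907 = [-0.1335 + 0.1085] / 0.2907 = -0.0861 ≈ -0.09
N(d₁) = N(-0.09) = 0.4641
Δ_call = e^(−qT)·N(d₁) = 0.9802·0.4641 = 0.4549

0.4549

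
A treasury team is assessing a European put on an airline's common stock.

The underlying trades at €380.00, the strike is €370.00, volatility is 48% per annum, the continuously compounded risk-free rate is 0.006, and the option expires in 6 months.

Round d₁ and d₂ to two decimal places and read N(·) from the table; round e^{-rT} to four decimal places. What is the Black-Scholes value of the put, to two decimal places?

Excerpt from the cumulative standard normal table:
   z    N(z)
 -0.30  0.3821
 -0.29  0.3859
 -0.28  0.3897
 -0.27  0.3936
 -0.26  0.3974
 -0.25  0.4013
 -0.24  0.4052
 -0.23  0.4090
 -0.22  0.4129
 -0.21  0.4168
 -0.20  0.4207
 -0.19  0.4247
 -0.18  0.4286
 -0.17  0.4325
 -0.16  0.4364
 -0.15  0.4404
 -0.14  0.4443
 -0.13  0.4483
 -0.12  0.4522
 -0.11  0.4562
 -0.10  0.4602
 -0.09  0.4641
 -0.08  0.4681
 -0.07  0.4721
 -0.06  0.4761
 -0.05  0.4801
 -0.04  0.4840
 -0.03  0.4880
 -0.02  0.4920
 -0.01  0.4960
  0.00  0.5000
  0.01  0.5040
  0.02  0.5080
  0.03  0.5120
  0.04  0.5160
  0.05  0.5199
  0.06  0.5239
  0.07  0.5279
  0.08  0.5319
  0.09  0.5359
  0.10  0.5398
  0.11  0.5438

€45.20

σ√T = 0.48·√0.5 = 0.3394
d₁ = [ln(380/370) + (0.006 + 0.48²/2)·0.5] / 0.3394 = [0.0267 + 0.0606] / 0.3394 = 0.2571 ⇒ 0.26
d₂ = d₁ − σ√T = 0.2571 − 0.3394 = -0.0823 ⇒ -0.08
exp(−rT) = exp(−0.006·0.5) = 0.9970
N(−d₂) = N(0.08) = 0.5319;  N(−d₁) = N(-0.26) = 0.3974
P = 370·0.9970·0.5319 − 380·0.3974 = 196.2126 − 151.0120 = 45.2006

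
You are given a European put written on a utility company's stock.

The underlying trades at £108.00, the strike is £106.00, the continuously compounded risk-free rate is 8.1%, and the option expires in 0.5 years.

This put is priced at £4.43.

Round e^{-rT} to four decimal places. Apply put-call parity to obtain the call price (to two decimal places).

£10.64

e^(−rT) = e^(−0.081·0.5) = 0.9603
Put-call parity: C − P = S − K·e^(−rT) = 108 − 106·0.9603 = 108 − 101.7918 = 6.2082
C = P + (C − P) = 4.43 + (6.2082) = 10.6382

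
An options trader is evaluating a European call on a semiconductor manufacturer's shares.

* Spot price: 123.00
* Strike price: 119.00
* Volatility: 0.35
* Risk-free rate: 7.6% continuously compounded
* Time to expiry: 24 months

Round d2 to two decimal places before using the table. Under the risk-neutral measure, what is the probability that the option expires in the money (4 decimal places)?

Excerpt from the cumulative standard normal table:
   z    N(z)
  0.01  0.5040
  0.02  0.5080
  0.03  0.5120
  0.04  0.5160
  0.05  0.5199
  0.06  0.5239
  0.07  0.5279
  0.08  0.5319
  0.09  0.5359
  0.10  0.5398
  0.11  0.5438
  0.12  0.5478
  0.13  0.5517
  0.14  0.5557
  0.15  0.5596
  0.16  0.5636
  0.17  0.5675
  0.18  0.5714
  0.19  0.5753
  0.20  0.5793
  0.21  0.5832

σ√T = 0.35 × 1.4142 = 0.4950
d₁ = [ln(123/119) + (0.076 + ½·0.35²)·2] / (σ√T) = (0.0331 + 0.2745) / 0.4950 = 0.6214 ≈ 0.62
d₂ = 0.6214 − 0.4950 = 0.1264 ≈ 0.13
Pr(exercise) under Q = N(d₂) = 0.5517

0.5517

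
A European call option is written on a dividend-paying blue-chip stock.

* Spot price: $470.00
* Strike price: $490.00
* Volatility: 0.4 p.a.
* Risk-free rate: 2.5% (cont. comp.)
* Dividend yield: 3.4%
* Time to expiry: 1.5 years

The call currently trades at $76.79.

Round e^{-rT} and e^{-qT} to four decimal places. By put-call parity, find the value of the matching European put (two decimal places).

exp(−qT) = exp(−0.034·1.5) = 0.9503;  exp(−rT) = exp(−0.025·1.5) = 0.9632
Put-call parity: C − P = S·e^(−qT) − K·e^(−rT) = 470·0.9503 − 490·0.9632 = 446.6410 − 471.9680 = -25.3270
P = C − (C − P) = 76.79 − (-25.3270) = 102.1170

$102.12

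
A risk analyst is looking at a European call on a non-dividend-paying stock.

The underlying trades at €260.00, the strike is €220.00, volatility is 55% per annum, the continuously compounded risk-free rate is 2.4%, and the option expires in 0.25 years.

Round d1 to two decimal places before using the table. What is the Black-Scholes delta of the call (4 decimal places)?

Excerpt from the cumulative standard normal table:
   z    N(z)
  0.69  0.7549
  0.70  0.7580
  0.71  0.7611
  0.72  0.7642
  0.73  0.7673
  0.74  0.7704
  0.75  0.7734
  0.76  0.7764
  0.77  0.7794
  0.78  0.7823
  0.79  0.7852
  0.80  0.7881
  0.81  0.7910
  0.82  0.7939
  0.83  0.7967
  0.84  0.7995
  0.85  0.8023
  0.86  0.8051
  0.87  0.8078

T = 0.25;  σ√T = 0.2750
d₁ = [ln(260/220) + (0.024 + ½·0.55²)·0.25] / (σ√T) = (0.1671 + 0.0438) / 0.2750 = 0.7668 → 0.77
N(d₁) = N(0.77) = 0.7794
Δ_call = N(d₁) = 0.7794

0.7794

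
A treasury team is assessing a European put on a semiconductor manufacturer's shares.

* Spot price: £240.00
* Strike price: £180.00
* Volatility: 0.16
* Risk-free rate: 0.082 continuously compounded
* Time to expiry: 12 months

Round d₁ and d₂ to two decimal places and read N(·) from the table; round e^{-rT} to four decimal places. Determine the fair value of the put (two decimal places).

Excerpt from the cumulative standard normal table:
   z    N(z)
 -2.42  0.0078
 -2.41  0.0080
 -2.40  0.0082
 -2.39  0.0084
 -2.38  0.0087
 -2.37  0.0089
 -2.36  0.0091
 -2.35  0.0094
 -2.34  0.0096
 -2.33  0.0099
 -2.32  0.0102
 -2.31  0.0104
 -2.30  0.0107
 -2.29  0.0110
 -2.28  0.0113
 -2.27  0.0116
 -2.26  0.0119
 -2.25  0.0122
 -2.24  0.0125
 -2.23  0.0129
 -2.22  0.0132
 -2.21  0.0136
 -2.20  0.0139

σ√T = 0.16 × 1.0000 = 0.1600
d₁ = [ln(240/180) + (0.082 + ½·0.16²)·1] / (σ√T) = (0.2877 + 0.0948) / 0.1600 = 2.3905 which rounds to 2.39
d₂ = 2.3905 − 0.1600 = 2.2305 which rounds to 2.23
e^(−rT) = e^(−0.082·1) = 0.9213
P = 180·0.9213·N(-2.23) − 240·N(-2.39) = 180·0.9213·0.0129 − 240·0.0084 = 2.1393 − 2.0160 = 0.1233

£0.12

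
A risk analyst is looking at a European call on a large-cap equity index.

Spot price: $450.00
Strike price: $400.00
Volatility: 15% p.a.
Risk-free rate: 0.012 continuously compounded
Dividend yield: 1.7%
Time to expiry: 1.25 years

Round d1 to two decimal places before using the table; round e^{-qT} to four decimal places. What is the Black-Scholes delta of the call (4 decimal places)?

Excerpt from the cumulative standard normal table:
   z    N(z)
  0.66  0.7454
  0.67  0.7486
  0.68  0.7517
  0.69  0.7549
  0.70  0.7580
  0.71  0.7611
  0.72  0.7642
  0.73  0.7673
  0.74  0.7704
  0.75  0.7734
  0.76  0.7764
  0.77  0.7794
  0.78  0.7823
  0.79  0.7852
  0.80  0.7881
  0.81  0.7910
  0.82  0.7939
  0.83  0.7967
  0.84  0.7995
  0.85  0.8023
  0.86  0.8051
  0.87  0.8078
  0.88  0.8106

σ√T = 0.15·√1.25 = 0.1677
d₁ = [ln(450/400) + (0.012 − 0.017 + 0.15²/2)·1.25] / 0.1677 = [0.1178 + 0.0078] / 0.1677 = 0.7489 ⇒ 0.75
N(d₁) = N(0.75) = 0.7734
Δ_call = exp(−qT)·N(d₁) = 0.9790·0.7734 = 0.7572

0.7572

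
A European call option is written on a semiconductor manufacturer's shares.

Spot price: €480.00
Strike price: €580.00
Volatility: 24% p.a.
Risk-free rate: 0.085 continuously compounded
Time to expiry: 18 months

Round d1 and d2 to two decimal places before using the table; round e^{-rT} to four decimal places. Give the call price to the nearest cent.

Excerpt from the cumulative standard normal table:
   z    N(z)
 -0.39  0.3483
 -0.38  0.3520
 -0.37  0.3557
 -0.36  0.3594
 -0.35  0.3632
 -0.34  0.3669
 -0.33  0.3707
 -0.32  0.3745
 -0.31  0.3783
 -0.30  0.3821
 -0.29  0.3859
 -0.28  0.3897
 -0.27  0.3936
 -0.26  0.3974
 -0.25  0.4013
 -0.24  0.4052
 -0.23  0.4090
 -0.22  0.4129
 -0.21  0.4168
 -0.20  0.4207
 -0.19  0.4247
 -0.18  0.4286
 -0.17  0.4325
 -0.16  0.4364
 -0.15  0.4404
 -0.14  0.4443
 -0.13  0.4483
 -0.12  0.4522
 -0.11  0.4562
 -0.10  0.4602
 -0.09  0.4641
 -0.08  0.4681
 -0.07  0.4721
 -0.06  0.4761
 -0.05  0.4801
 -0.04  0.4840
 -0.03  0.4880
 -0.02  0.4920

€45.03

σ√T = 0.24 × 1.2247 = 0.2939
d₁ = [ln(480/580) + (0.085 + 0.24²/2)·1.5] / 0.2939 = [-0.1892 + 0.1707] / 0.2939 = -0.0631 → -0.06
d₂ = d₁ − σ√T = -0.0631 − 0.2939 = -0.3570 → -0.36
e^(−rT) = e^(−0.085·1.5) = 0.8803
C = 480·N(-0.06) − 580·0.8803·N(-0.36) = 480·0.4761 − 580·0.8803·0.3594 = 228.5280 − 183.5003 = 45.0277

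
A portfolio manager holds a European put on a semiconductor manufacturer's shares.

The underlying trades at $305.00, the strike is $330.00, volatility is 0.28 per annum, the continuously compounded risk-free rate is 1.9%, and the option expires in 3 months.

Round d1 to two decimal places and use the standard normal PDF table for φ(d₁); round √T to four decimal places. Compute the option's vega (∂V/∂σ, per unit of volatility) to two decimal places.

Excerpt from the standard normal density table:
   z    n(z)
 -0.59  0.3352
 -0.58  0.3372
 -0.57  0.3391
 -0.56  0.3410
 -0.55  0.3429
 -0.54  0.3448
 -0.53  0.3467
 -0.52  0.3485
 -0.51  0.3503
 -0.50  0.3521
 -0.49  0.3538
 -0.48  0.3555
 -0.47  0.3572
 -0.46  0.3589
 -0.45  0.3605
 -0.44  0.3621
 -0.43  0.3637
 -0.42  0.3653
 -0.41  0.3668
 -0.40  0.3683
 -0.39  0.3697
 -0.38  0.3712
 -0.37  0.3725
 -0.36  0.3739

σ√T = 0.28·√0.25 = 0.1400
d₁ = [ln(305/330) + (0.019 + 0.28²/2)·0.25] / 0.1400 = [-0.0788 + 0.0146] / 0.1400 = -0.4588 ≈ -0.46
√T = √0.25 = 0.5000
φ(d₁) = φ(-0.46) = 0.3589
vega = S·φ(d₁)·√T = 305·0.3589·0.5000 = 54.7323
(The call has the same vega.)

54.73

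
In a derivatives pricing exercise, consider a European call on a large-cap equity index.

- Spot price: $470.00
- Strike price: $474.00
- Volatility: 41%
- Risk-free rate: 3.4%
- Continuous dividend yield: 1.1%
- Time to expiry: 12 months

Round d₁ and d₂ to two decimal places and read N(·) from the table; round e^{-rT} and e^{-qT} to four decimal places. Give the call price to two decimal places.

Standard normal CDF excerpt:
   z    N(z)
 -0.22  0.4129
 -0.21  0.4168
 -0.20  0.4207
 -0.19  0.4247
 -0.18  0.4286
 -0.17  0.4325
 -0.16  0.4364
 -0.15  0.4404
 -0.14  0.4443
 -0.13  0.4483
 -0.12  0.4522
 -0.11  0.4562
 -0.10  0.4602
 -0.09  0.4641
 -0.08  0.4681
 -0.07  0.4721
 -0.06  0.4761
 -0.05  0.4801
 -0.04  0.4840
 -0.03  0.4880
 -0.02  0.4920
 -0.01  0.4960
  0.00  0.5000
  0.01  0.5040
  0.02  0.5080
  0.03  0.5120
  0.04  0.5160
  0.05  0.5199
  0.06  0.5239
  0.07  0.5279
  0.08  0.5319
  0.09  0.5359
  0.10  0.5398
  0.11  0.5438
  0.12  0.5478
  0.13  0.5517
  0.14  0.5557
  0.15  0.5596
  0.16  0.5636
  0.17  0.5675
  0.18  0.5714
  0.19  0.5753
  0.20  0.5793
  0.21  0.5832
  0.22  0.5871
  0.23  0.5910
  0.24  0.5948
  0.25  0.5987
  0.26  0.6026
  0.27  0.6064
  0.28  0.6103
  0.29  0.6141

T = 1;  σ√T = 0.4100
d₁ = [ln(470/474) + (0.034 − 0.011 + 0.41²/2)·1] / 0.4100 = [-0.0085 + 0.1070] / 0.4100 = 0.2404 ⇒ 0.24
d₂ = d₁ − σ√T = 0.2404 − 0.4100 = -0.1696 ⇒ -0.17
exp(−qT) = exp(−0.011·1) = 0.9891;  exp(−rT) = exp(−0.034·1) = 0.9666
C = 470·0.9891·N(0.24) − 474·0.9666·N(-0.17) = 470·0.9891·0.5948 − 474·0.9666·0.4325 = 276.5088 − 198.1578 = 78.3510

$78.35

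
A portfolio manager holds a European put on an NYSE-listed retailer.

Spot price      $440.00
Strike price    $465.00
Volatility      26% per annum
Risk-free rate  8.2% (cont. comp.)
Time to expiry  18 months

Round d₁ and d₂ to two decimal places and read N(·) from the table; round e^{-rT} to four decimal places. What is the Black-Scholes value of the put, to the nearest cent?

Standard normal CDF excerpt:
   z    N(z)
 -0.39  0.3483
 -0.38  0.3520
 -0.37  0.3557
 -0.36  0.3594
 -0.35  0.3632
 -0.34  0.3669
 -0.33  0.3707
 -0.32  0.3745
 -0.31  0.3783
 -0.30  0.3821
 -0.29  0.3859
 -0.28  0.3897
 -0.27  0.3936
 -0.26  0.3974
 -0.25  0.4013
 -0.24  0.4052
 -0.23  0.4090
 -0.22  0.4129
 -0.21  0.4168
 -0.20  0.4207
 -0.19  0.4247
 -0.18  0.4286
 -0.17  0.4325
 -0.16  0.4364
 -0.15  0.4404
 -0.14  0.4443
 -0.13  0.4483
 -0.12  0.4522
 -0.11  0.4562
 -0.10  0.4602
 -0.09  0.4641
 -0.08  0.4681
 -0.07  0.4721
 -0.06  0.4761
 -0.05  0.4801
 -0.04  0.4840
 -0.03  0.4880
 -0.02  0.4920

σ√T = 0.26·√1.5 = 0.3184
d₁ = [ln(440/465) + (0.082 + 0.26²/2)·1.5] / 0.3184 = [-0.0553 + 0.1737] / 0.3184 = 0.3719 ⇒ 0.37
d₂ = d₁ − σ√T = 0.3719 − 0.3184 = 0.0535 ⇒ 0.05
e^(−rT) = e^(−0.082·1.5) = 0.8843
N(−d₂) = N(-0.05) = 0.4801;  N(−d₁) = N(-0.37) = 0.3557
P = 465·0.8843·0.4801 − 440·0.3557 = 197.4169 − 156.5080 = 40.9089

$40.91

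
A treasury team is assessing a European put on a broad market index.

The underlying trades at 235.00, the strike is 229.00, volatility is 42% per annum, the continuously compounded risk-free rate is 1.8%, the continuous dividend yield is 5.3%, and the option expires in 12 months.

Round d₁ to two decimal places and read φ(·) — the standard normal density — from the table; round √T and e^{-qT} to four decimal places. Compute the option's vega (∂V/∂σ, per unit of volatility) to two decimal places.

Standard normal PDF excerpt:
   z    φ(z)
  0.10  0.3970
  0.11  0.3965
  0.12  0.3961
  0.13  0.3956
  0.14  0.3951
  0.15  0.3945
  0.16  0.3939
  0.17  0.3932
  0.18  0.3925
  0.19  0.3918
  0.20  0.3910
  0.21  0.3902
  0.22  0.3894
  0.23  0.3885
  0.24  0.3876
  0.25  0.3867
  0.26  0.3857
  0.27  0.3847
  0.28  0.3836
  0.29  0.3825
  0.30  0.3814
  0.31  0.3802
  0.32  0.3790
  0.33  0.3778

σ√T = 0.42·√1 = 0.4200
d₁ = [ln(235/229) + (0.018 − 0.053 + 0.42²/2)·1] / 0.4200 = [0.0259 + 0.0532] / 0.4200 = 0.1882 → 0.19
√T = √1 = 1.0000
φ(d₁) = φ(0.19) = 0.3918
e^(−qT) = e^(−0.053·1) = 0.9484
vega = S·e^(−qT)·φ(d₁)·√T = 235·0.9484·0.3918·1.0000 = 87.3220
(The call has the same vega.)

87.32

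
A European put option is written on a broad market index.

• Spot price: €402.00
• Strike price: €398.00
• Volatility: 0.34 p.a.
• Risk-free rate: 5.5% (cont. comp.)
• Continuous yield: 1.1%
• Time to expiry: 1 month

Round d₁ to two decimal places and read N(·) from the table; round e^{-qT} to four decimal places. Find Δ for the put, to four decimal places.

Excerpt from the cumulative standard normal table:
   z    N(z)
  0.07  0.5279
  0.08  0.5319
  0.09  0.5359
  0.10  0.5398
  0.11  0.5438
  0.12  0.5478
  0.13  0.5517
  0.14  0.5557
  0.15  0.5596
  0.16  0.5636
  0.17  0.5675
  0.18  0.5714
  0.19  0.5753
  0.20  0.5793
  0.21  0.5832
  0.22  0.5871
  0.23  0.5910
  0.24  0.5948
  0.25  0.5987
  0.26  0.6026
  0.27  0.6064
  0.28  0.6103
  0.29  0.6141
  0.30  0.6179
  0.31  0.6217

σ√T = 0.34·√0.08333 = 0.0981
d₁ = [ln(402/398) + (0.055 − 0.011 + 0.34²/2)·0.08333] / 0.0981 = [0.0100 + 0.0085] / 0.0981 = 0.1883 → 0.19
N(d₁) = N(0.19) = 0.5753
Δ_put = exp(−qT)·(N(d₁) − 1) = 0.9991·(0.5753 − 1) = -0.4243

-0.4243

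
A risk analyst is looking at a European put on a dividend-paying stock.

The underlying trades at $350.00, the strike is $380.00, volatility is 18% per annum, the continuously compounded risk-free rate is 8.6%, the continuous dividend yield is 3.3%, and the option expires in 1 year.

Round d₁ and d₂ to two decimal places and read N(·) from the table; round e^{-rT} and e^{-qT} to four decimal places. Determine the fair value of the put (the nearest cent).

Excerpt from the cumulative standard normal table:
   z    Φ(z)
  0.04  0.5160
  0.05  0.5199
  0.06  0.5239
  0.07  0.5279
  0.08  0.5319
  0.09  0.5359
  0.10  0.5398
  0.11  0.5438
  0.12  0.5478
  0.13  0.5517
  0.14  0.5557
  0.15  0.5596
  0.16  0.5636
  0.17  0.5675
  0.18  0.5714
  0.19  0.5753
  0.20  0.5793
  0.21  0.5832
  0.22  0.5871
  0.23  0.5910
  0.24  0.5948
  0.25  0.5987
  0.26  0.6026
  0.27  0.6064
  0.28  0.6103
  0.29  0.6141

σ√T = 0.18 × 1.0000 = 0.1800
d₁ = [ln(350/380) + (0.086 − 0.033 + 0.18²/2)·1] / 0.1800 = [-0.0822 + 0.0692] / 0.1800 = -0.0724 ⇒ -0.07
d₂ = d₁ − σ√T = -0.0724 − 0.1800 = -0.2524 ⇒ -0.25
e^(−qT) = e^(−0.033·1) = 0.9675;  e^(−rT) = e^(−0.086·1) = 0.9176
N(−d₂) = N(0.25) = 0.5987;  N(−d₁) = N(0.07) = 0.5279
P = 380·0.9176·0.5987 − 350·0.9675·0.5279 = 208.7595 − 178.7601 = 29.9994

$30.00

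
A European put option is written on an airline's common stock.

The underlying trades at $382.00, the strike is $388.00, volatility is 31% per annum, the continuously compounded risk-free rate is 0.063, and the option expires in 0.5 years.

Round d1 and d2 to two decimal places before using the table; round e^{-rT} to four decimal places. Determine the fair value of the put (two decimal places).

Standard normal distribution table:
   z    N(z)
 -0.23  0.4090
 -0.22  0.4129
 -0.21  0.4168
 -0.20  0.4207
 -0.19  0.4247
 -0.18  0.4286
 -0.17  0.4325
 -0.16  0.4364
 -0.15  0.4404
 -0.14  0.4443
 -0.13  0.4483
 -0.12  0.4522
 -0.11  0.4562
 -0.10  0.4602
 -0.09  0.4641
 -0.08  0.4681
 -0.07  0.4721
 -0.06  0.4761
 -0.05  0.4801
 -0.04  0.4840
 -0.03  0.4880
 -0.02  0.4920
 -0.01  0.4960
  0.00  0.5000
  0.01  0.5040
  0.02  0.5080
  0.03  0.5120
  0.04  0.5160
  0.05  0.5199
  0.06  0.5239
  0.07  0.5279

$30.28

T = 0.5;  σ√T = 0.2192
d₁ = [ln(382/388) + (0.063 + 0.31²/2)·0.5] / 0.2192 = [-0.0156 + 0.0555] / 0.2192 = 0.1822 ⇒ 0.18
d₂ = d₁ − σ√T = 0.1822 − 0.2192 = -0.0370 ⇒ -0.04
e^(−rT) = e^(−0.063·0.5) = 0.9690
N(−d₂) = N(0.04) = 0.5160;  N(−d₁) = N(-0.18) = 0.4286
P = 388·0.9690·0.5160 − 382·0.4286 = 194.0016 − 163.7252 = 30.2764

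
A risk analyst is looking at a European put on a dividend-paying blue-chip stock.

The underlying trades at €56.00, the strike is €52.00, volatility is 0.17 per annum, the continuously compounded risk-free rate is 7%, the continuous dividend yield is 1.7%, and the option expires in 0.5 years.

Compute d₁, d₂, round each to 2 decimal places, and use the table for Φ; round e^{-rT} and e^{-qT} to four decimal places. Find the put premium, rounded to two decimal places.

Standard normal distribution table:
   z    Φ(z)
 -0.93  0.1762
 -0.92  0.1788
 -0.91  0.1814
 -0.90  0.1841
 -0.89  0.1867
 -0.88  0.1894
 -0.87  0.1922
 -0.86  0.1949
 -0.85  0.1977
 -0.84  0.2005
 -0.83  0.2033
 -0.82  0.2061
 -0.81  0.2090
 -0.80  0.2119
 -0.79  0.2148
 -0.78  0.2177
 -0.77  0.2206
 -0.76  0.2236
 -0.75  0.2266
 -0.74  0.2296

σ√T = 0.17 × 0.7071 = 0.1202
d₁ = [ln(56/52) + (0.07 − 0.017 + 0.17²/2)·0.5] / 0.1202 = [0.0741 + 0.0337] / 0.1202 = 0.8971 → 0.90
d₂ = d₁ − σ√T = 0.8971 − 0.1202 = 0.7768 → 0.78
e^(−qT) = e^(−0.017·0.5) = 0.9915;  e^(−rT) = e^(−0.07·0.5) = 0.9656
P = 52·0.9656·N(-0.78) − 56·0.9915·N(-0.90) = 52·0.9656·0.2177 − 56·0.9915·0.1841 = 10.9310 − 10.2220 = 0.7090

€0.71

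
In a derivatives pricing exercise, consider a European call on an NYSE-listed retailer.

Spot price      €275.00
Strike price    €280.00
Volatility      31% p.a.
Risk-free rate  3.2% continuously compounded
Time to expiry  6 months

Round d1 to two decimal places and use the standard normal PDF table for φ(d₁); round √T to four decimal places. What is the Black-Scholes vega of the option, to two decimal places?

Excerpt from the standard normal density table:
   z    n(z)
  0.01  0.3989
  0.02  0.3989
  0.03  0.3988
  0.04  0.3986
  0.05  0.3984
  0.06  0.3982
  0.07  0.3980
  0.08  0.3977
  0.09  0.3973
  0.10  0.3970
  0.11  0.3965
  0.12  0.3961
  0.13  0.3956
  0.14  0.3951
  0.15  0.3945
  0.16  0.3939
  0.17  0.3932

σ√T = 0.31 × 0.7071 = 0.2192
ln(S/K) + (r + σ²/2)T = ln(275/280) + (0.032 + 0.31²/2)·0.5 = -0.0180 + 0.0400 = 0.0220
d₁ = 0.0220 / 0.2192 = 0.1004 → 0.10
√T = √0.5 = 0.7071
φ(d₁) = φ(0.10) = 0.3970
vega = S·φ(d₁)·√T = 275·0.3970·0.7071 = 77.1976
(The put has the same vega.)

77.20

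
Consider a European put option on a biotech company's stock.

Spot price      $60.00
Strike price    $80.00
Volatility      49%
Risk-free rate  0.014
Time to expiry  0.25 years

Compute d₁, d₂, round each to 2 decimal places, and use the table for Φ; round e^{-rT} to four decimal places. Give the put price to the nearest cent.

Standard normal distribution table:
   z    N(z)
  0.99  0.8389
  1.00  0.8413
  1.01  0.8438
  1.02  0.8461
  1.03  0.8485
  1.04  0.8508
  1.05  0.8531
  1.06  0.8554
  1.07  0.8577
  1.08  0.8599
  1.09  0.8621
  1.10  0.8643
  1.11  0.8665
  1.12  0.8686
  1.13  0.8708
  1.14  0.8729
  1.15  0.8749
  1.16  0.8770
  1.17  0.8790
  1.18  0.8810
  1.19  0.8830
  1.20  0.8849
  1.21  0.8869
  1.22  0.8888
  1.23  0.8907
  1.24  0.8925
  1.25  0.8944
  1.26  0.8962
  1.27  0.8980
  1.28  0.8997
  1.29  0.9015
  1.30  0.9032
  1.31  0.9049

T = 0.25;  σ√T = 0.2450
d₁ = [ln(60/80) + (0.014 + ½·0.49²)·0.25] / (σ√T) = (-0.2877 + 0.0335) / 0.2450 = -1.0374 → -1.04
d₂ = -1.0374 − 0.2450 = -1.2824 → -1.28
exp(−rT) = exp(−0.014·0.25) = 0.9965
P = 80·0.9965·N(1.28) − 60·N(1.04) = 80·0.9965·0.8997 − 60·0.8508 = 71.7241 − 51.0480 = 20.6761

$20.68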